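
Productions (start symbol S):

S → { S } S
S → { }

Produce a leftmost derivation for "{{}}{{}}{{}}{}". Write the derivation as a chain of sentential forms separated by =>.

S => {S}S   [S → { S } S]
{S}S => {{}}S   [S → { }]
{{}}S => {{}}{S}S   [S → { S } S]
{{}}{S}S => {{}}{{}}S   [S → { }]
{{}}{{}}S => {{}}{{}}{S}S   [S → { S } S]
{{}}{{}}{S}S => {{}}{{}}{{}}S   [S → { }]
{{}}{{}}{{}}S => {{}}{{}}{{}}{}   [S → { }]

S => {S}S => {{}}S => {{}}{S}S => {{}}{{}}S => {{}}{{}}{S}S => {{}}{{}}{{}}S => {{}}{{}}{{}}{}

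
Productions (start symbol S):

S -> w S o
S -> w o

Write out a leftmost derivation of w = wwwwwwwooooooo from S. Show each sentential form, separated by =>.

S => wSo => wwSoo => wwwSooo => wwwwSoooo => wwwwwSooooo => wwwwwwSoooooo => wwwwwwwooooooo

S => wSo   [S -> w S o]
wSo => wwSoo   [S -> w S o]
wwSoo => wwwSooo   [S -> w S o]
wwwSooo => wwwwSoooo   [S -> w S o]
wwwwSoooo => wwwwwSooooo   [S -> w S o]
wwwwwSooooo => wwwwwwSoooooo   [S -> w S o]
wwwwwwSoooooo => wwwwwwwooooooo   [S -> w o]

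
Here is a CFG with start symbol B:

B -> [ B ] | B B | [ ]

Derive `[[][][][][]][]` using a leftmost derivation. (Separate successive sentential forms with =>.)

B => BB => [B]B => [BB]B => [BBB]B => [BBBB]B => [BBBBB]B => [[]BBBB]B => [[][]BBB]B => [[][][]BB]B => [[][][][]B]B => [[][][][][]]B => [[][][][][]][]

B => BB   [B -> B B]
BB => [B]B   [B -> [ B ]]
[B]B => [BB]B   [B -> B B]
[BB]B => [BBB]B   [B -> B B]
[BBB]B => [BBBB]B   [B -> B B]
[BBBB]B => [BBBBB]B   [B -> B B]
[BBBBB]B => [[]BBBB]B   [B -> [ ]]
[[]BBBB]B => [[][]BBB]B   [B -> [ ]]
[[][]BBB]B => [[][][]BB]B   [B -> [ ]]
[[][][]BB]B => [[][][][]B]B   [B -> [ ]]
[[][][][]B]B => [[][][][][]]B   [B -> [ ]]
[[][][][][]]B => [[][][][][]][]   [B -> [ ]]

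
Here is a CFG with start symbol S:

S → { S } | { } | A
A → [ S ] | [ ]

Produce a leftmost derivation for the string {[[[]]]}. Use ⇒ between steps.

S ⇒ {S}   [S → { S }]
{S} ⇒ {A}   [S → A]
{A} ⇒ {[S]}   [A → [ S ]]
{[S]} ⇒ {[A]}   [S → A]
{[A]} ⇒ {[[S]]}   [A → [ S ]]
{[[S]]} ⇒ {[[A]]}   [S → A]
{[[A]]} ⇒ {[[[]]]}   [A → [ ]]

S⇒{S}⇒{A}⇒{[S]}⇒{[A]}⇒{[[S]]}⇒{[[A]]}⇒{[[[]]]}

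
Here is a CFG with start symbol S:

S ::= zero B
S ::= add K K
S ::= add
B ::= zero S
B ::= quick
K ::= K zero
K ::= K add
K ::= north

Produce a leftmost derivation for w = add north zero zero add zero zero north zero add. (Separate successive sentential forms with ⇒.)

S ⇒ add K K ⇒ add K zero K ⇒ add K zero zero K ⇒ add K add zero zero K ⇒ add K zero add zero zero K ⇒ add K zero zero add zero zero K ⇒ add north zero zero add zero zero K ⇒ add north zero zero add zero zero K add ⇒ add north zero zero add zero zero K zero add ⇒ add north zero zero add zero zero north zero add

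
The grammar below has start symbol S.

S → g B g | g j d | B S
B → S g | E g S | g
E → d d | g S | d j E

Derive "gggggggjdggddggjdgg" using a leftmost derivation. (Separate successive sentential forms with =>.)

S => gBg   [S → g B g]
gBg => gEgSg   [B → E g S]
gEgSg => ggSgSg   [E → g S]
ggSgSg => ggBSgSg   [S → B S]
ggBSgSg => ggSgSgSg   [B → S g]
ggSgSgSg => gggBggSgSg   [S → g B g]
gggBggSgSg => ggggggSgSg   [B → g]
ggggggSgSg => gggggggjdgSg   [S → g j d]
gggggggjdgSg => gggggggjdggBgg   [S → g B g]
gggggggjdggBgg => gggggggjdggEgSgg   [B → E g S]
gggggggjdggEgSgg => gggggggjdggddgSgg   [E → d d]
gggggggjdggddgSgg => gggggggjdggddggjdgg   [S → g j d]

S=>gBg=>gEgSg=>ggSgSg=>ggBSgSg=>ggSgSgSg=>gggBggSgSg=>ggggggSgSg=>gggggggjdgSg=>gggggggjdggBgg=>gggggggjdggEgSgg=>gggggggjdggddgSgg=>gggggggjdggddggjdgg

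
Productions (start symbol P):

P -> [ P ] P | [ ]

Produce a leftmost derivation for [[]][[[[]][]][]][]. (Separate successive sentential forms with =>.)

P => [P]P => [[]]P => [[]][P]P => [[]][[P]P]P => [[]][[[P]P]P]P => [[]][[[[]]P]P]P => [[]][[[[]][]]P]P => [[]][[[[]][]][]]P => [[]][[[[]][]][]][]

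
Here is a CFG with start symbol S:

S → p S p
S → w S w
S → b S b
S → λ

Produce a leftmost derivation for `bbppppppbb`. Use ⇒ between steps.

S ⇒ bSb ⇒ bbSbb ⇒ bbpSpbb ⇒ bbppSppbb ⇒ bbpppSpppbb ⇒ bbppppppbb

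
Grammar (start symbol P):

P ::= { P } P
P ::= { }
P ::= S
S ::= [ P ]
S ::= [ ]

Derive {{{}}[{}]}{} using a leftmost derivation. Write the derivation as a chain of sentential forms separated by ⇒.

P ⇒ {P}P ⇒ {{P}P}P ⇒ {{{}}P}P ⇒ {{{}}S}P ⇒ {{{}}[P]}P ⇒ {{{}}[{}]}P ⇒ {{{}}[{}]}{}

P ⇒ {P}P   [P ::= { P } P]
{P}P ⇒ {{P}P}P   [P ::= { P } P]
{{P}P}P ⇒ {{{}}P}P   [P ::= { }]
{{{}}P}P ⇒ {{{}}S}P   [P ::= S]
{{{}}S}P ⇒ {{{}}[P]}P   [S ::= [ P ]]
{{{}}[P]}P ⇒ {{{}}[{}]}P   [P ::= { }]
{{{}}[{}]}P ⇒ {{{}}[{}]}{}   [P ::= { }]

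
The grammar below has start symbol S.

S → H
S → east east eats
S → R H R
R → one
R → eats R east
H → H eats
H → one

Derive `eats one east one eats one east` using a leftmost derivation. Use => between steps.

S => R H R => eats R east H R => eats one east H R => eats one east one R => eats one east one eats R east => eats one east one eats one east

S => R H R   [S → R H R]
R H R => eats R east H R   [R → eats R east]
eats R east H R => eats one east H R   [R → one]
eats one east H R => eats one east one R   [H → one]
eats one east one R => eats one east one eats R east   [R → eats R east]
eats one east one eats R east => eats one east one eats one east   [R → one]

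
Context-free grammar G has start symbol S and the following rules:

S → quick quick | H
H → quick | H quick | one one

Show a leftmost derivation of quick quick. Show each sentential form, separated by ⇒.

S ⇒ H ⇒ H quick ⇒ quick quick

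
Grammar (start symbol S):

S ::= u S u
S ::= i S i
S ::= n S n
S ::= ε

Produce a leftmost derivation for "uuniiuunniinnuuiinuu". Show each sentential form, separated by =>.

S => uSu => uuSuu => uunSnuu => uuniSinuu => uuniiSiinuu => uuniiuSuiinuu => uuniiuuSuuiinuu => uuniiuunSnuuiinuu => uuniiuunnSnnuuiinuu => uuniiuunniSinnuuiinuu => uuniiuunniinnuuiinuu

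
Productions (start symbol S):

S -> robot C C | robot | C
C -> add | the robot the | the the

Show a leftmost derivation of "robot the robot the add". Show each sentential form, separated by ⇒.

S ⇒ robot C C   [S -> robot C C]
robot C C ⇒ robot the robot the C   [C -> the robot the]
robot the robot the C ⇒ robot the robot the add   [C -> add]

S ⇒ robot C C ⇒ robot the robot the C ⇒ robot the robot the add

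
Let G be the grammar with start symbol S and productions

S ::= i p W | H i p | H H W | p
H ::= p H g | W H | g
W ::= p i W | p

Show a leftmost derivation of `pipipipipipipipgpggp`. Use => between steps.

S => HHW => WHHW => piWHHW => pipiWHHW => pipipiWHHW => pipipipiWHHW => pipipipipiWHHW => pipipipipipiWHHW => pipipipipipipiWHHW => pipipipipipipipHHW => pipipipipipipipgHW => pipipipipipipipgpHgW => pipipipipipipipgpggW => pipipipipipipipgpggp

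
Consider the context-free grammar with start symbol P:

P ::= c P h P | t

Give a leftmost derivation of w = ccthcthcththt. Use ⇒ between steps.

P⇒cPhP⇒ccPhPhP⇒ccthPhP⇒ccthcPhPhP⇒ccthcthPhP⇒ccthcthcPhPhP⇒ccthcthcthPhP⇒ccthcthcththP⇒ccthcthcththt

P ⇒ cPhP   [P ::= c P h P]
cPhP ⇒ ccPhPhP   [P ::= c P h P]
ccPhPhP ⇒ ccthPhP   [P ::= t]
ccthPhP ⇒ ccthcPhPhP   [P ::= c P h P]
ccthcPhPhP ⇒ ccthcthPhP   [P ::= t]
ccthcthPhP ⇒ ccthcthcPhPhP   [P ::= c P h P]
ccthcthcPhPhP ⇒ ccthcthcthPhP   [P ::= t]
ccthcthcthPhP ⇒ ccthcthcththP   [P ::= t]
ccthcthcththP ⇒ ccthcthcththt   [P ::= t]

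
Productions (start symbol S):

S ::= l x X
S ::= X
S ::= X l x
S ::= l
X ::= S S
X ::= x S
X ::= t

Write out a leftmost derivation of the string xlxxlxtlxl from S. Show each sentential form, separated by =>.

S => X => xS => xlxX => xlxSS => xlxXlxS => xlxxSlxS => xlxxlxXlxS => xlxxlxtlxS => xlxxlxtlxl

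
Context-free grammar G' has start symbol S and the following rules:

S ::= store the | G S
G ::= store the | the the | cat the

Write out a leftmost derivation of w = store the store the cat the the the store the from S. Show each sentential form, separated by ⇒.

S ⇒ G S   [S ::= G S]
G S ⇒ store the S   [G ::= store the]
store the S ⇒ store the G S   [S ::= G S]
store the G S ⇒ store the store the S   [G ::= store the]
store the store the S ⇒ store the store the G S   [S ::= G S]
store the store the G S ⇒ store the store the cat the S   [G ::= cat the]
store the store the cat the S ⇒ store the store the cat the G S   [S ::= G S]
store the store the cat the G S ⇒ store the store the cat the the the S   [G ::= the the]
store the store the cat the the the S ⇒ store the store the cat the the the store the   [S ::= store the]

S ⇒ G S ⇒ store the S ⇒ store the G S ⇒ store the store the S ⇒ store the store the G S ⇒ store the store the cat the S ⇒ store the store the cat the G S ⇒ store the store the cat the the the S ⇒ store the store the cat the the the store the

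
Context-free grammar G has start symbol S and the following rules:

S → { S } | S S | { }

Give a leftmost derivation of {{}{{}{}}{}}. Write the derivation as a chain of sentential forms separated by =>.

S => {S} => {SS} => {{}S} => {{}SS} => {{}{S}S} => {{}{SS}S} => {{}{{}S}S} => {{}{{}{}}S} => {{}{{}{}}{}}

S => {S}   [S → { S }]
{S} => {SS}   [S → S S]
{SS} => {{}S}   [S → { }]
{{}S} => {{}SS}   [S → S S]
{{}SS} => {{}{S}S}   [S → { S }]
{{}{S}S} => {{}{SS}S}   [S → S S]
{{}{SS}S} => {{}{{}S}S}   [S → { }]
{{}{{}S}S} => {{}{{}{}}S}   [S → { }]
{{}{{}{}}S} => {{}{{}{}}{}}   [S → { }]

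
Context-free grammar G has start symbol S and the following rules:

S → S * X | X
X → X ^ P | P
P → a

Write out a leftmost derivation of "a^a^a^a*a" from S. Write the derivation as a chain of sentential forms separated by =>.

S => S*X   [S → S * X]
S*X => X*X   [S → X]
X*X => X^P*X   [X → X ^ P]
X^P*X => X^P^P*X   [X → X ^ P]
X^P^P*X => X^P^P^P*X   [X → X ^ P]
X^P^P^P*X => P^P^P^P*X   [X → P]
P^P^P^P*X => a^P^P^P*X   [P → a]
a^P^P^P*X => a^a^P^P*X   [P → a]
a^a^P^P*X => a^a^a^P*X   [P → a]
a^a^a^P*X => a^a^a^a*X   [P → a]
a^a^a^a*X => a^a^a^a*P   [X → P]
a^a^a^a*P => a^a^a^a*a   [P → a]

S => S*X => X*X => X^P*X => X^P^P*X => X^P^P^P*X => P^P^P^P*X => a^P^P^P*X => a^a^P^P*X => a^a^a^P*X => a^a^a^a*X => a^a^a^a*P => a^a^a^a*a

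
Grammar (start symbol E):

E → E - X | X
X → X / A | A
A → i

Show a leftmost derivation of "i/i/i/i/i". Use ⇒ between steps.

E ⇒ X ⇒ X/A ⇒ X/A/A ⇒ X/A/A/A ⇒ X/A/A/A/A ⇒ A/A/A/A/A ⇒ i/A/A/A/A ⇒ i/i/A/A/A ⇒ i/i/i/A/A ⇒ i/i/i/i/A ⇒ i/i/i/i/i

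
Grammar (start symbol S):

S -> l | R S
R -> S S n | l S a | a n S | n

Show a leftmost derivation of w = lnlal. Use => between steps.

S => RS => lSaS => lRSaS => lnSaS => lnlaS => lnlal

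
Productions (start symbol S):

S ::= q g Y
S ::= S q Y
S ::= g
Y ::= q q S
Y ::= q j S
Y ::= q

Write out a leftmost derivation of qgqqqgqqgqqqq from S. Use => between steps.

S => SqY   [S ::= S q Y]
SqY => SqYqY   [S ::= S q Y]
SqYqY => qgYqYqY   [S ::= q g Y]
qgYqYqY => qgqqSqYqY   [Y ::= q q S]
qgqqSqYqY => qgqqqgYqYqY   [S ::= q g Y]
qgqqqgYqYqY => qgqqqgqqSqYqY   [Y ::= q q S]
qgqqqgqqSqYqY => qgqqqgqqgqYqY   [S ::= g]
qgqqqgqqgqYqY => qgqqqgqqgqqqY   [Y ::= q]
qgqqqgqqgqqqY => qgqqqgqqgqqqq   [Y ::= q]

S=>SqY=>SqYqY=>qgYqYqY=>qgqqSqYqY=>qgqqqgYqYqY=>qgqqqgqqSqYqY=>qgqqqgqqgqYqY=>qgqqqgqqgqqqY=>qgqqqgqqgqqqq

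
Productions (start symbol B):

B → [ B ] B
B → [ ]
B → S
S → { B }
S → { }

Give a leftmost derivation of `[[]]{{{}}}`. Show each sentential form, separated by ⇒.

B ⇒ [B]B   [B → [ B ] B]
[B]B ⇒ [[]]B   [B → [ ]]
[[]]B ⇒ [[]]S   [B → S]
[[]]S ⇒ [[]]{B}   [S → { B }]
[[]]{B} ⇒ [[]]{S}   [B → S]
[[]]{S} ⇒ [[]]{{B}}   [S → { B }]
[[]]{{B}} ⇒ [[]]{{S}}   [B → S]
[[]]{{S}} ⇒ [[]]{{{}}}   [S → { }]

B⇒[B]B⇒[[]]B⇒[[]]S⇒[[]]{B}⇒[[]]{S}⇒[[]]{{B}}⇒[[]]{{S}}⇒[[]]{{{}}}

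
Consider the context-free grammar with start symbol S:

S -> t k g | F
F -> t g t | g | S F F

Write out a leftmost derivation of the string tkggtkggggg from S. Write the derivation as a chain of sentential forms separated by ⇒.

S ⇒ F   [S -> F]
F ⇒ SFF   [F -> S F F]
SFF ⇒ tkgFF   [S -> t k g]
tkgFF ⇒ tkggF   [F -> g]
tkggF ⇒ tkggSFF   [F -> S F F]
tkggSFF ⇒ tkggFFF   [S -> F]
tkggFFF ⇒ tkggSFFFF   [F -> S F F]
tkggSFFFF ⇒ tkggtkgFFFF   [S -> t k g]
tkggtkgFFFF ⇒ tkggtkggFFF   [F -> g]
tkggtkggFFF ⇒ tkggtkgggFF   [F -> g]
tkggtkgggFF ⇒ tkggtkggggF   [F -> g]
tkggtkggggF ⇒ tkggtkggggg   [F -> g]

S ⇒ F ⇒ SFF ⇒ tkgFF ⇒ tkggF ⇒ tkggSFF ⇒ tkggFFF ⇒ tkggSFFFF ⇒ tkggtkgFFFF ⇒ tkggtkggFFF ⇒ tkggtkgggFF ⇒ tkggtkggggF ⇒ tkggtkggggg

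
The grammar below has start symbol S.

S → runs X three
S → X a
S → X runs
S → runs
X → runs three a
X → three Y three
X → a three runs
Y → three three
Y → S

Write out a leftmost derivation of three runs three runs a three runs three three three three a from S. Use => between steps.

S => X a   [S → X a]
X a => three Y three a   [X → three Y three]
three Y three a => three S three a   [Y → S]
three S three a => three runs X three three a   [S → runs X three]
three runs X three three a => three runs three Y three three three a   [X → three Y three]
three runs three Y three three three a => three runs three S three three three a   [Y → S]
three runs three S three three three a => three runs three runs X three three three three a   [S → runs X three]
three runs three runs X three three three three a => three runs three runs a three runs three three three three a   [X → a three runs]

S => X a => three Y three a => three S three a => three runs X three three a => three runs three Y three three three a => three runs three S three three three a => three runs three runs X three three three three a => three runs three runs a three runs three three three three a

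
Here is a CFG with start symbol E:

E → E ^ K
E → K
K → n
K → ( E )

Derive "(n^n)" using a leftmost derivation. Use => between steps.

E => K => (E) => (E^K) => (K^K) => (n^K) => (n^n)

E => K   [E → K]
K => (E)   [K → ( E )]
(E) => (E^K)   [E → E ^ K]
(E^K) => (K^K)   [E → K]
(K^K) => (n^K)   [K → n]
(n^K) => (n^n)   [K → n]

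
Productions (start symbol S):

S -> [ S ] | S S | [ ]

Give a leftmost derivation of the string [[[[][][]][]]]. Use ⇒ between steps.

S ⇒ [S]   [S -> [ S ]]
[S] ⇒ [[S]]   [S -> [ S ]]
[[S]] ⇒ [[SS]]   [S -> S S]
[[SS]] ⇒ [[[S]S]]   [S -> [ S ]]
[[[S]S]] ⇒ [[[SS]S]]   [S -> S S]
[[[SS]S]] ⇒ [[[SSS]S]]   [S -> S S]
[[[SSS]S]] ⇒ [[[[]SS]S]]   [S -> [ ]]
[[[[]SS]S]] ⇒ [[[[][]S]S]]   [S -> [ ]]
[[[[][]S]S]] ⇒ [[[[][][]]S]]   [S -> [ ]]
[[[[][][]]S]] ⇒ [[[[][][]][]]]   [S -> [ ]]

S⇒[S]⇒[[S]]⇒[[SS]]⇒[[[S]S]]⇒[[[SS]S]]⇒[[[SSS]S]]⇒[[[[]SS]S]]⇒[[[[][]S]S]]⇒[[[[][][]]S]]⇒[[[[][][]][]]]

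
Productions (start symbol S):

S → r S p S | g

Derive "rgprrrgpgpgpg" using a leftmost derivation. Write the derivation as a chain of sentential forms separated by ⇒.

S ⇒ rSpS ⇒ rgpS ⇒ rgprSpS ⇒ rgprrSpSpS ⇒ rgprrrSpSpSpS ⇒ rgprrrgpSpSpS ⇒ rgprrrgpgpSpS ⇒ rgprrrgpgpgpS ⇒ rgprrrgpgpgpg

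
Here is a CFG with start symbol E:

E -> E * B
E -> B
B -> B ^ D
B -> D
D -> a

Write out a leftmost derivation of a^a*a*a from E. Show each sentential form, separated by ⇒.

E ⇒ E*B ⇒ E*B*B ⇒ B*B*B ⇒ B^D*B*B ⇒ D^D*B*B ⇒ a^D*B*B ⇒ a^a*B*B ⇒ a^a*D*B ⇒ a^a*a*B ⇒ a^a*a*D ⇒ a^a*a*a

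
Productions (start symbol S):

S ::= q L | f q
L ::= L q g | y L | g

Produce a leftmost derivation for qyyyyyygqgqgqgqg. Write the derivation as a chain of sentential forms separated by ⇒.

S ⇒ qL ⇒ qyL ⇒ qyyL ⇒ qyyyL ⇒ qyyyyL ⇒ qyyyyLqg ⇒ qyyyyLqgqg ⇒ qyyyyLqgqgqg ⇒ qyyyyyLqgqgqg ⇒ qyyyyyLqgqgqgqg ⇒ qyyyyyyLqgqgqgqg ⇒ qyyyyyygqgqgqgqg

S ⇒ qL   [S ::= q L]
qL ⇒ qyL   [L ::= y L]
qyL ⇒ qyyL   [L ::= y L]
qyyL ⇒ qyyyL   [L ::= y L]
qyyyL ⇒ qyyyyL   [L ::= y L]
qyyyyL ⇒ qyyyyLqg   [L ::= L q g]
qyyyyLqg ⇒ qyyyyLqgqg   [L ::= L q g]
qyyyyLqgqg ⇒ qyyyyLqgqgqg   [L ::= L q g]
qyyyyLqgqgqg ⇒ qyyyyyLqgqgqg   [L ::= y L]
qyyyyyLqgqgqg ⇒ qyyyyyLqgqgqgqg   [L ::= L q g]
qyyyyyLqgqgqgqg ⇒ qyyyyyyLqgqgqgqg   [L ::= y L]
qyyyyyyLqgqgqgqg ⇒ qyyyyyygqgqgqgqg   [L ::= g]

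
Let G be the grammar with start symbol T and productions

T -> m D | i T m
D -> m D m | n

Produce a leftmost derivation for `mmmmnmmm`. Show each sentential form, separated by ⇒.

T ⇒ mD ⇒ mmDm ⇒ mmmDmm ⇒ mmmmDmmm ⇒ mmmmnmmm

T ⇒ mD   [T -> m D]
mD ⇒ mmDm   [D -> m D m]
mmDm ⇒ mmmDmm   [D -> m D m]
mmmDmm ⇒ mmmmDmmm   [D -> m D m]
mmmmDmmm ⇒ mmmmnmmm   [D -> n]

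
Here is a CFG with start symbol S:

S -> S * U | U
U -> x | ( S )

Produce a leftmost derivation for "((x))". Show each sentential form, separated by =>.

S => U   [S -> U]
U => (S)   [U -> ( S )]
(S) => (U)   [S -> U]
(U) => ((S))   [U -> ( S )]
((S)) => ((U))   [S -> U]
((U)) => ((x))   [U -> x]

S => U => (S) => (U) => ((S)) => ((U)) => ((x))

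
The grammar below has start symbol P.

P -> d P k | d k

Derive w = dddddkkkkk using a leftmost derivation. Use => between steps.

P => dPk => ddPkk => dddPkkk => ddddPkkkk => dddddkkkkk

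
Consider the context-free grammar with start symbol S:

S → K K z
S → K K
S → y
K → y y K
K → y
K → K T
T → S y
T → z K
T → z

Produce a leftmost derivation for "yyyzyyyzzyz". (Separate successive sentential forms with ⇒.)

S ⇒ KKz   [S → K K z]
KKz ⇒ yyKKz   [K → y y K]
yyKKz ⇒ yyKTKz   [K → K T]
yyKTKz ⇒ yyKTTKz   [K → K T]
yyKTTKz ⇒ yyyTTKz   [K → y]
yyyTTKz ⇒ yyyzKTKz   [T → z K]
yyyzKTKz ⇒ yyyzyyKTKz   [K → y y K]
yyyzyyKTKz ⇒ yyyzyyKTTKz   [K → K T]
yyyzyyKTTKz ⇒ yyyzyyyTTKz   [K → y]
yyyzyyyTTKz ⇒ yyyzyyyzTKz   [T → z]
yyyzyyyzTKz ⇒ yyyzyyyzzKz   [T → z]
yyyzyyyzzKz ⇒ yyyzyyyzzyz   [K → y]

S⇒KKz⇒yyKKz⇒yyKTKz⇒yyKTTKz⇒yyyTTKz⇒yyyzKTKz⇒yyyzyyKTKz⇒yyyzyyKTTKz⇒yyyzyyyTTKz⇒yyyzyyyzTKz⇒yyyzyyyzzKz⇒yyyzyyyzzyz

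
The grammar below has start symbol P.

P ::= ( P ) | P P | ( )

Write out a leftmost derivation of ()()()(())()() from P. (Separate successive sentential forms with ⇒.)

P ⇒ PP ⇒ PPP ⇒ PPPP ⇒ PPPPP ⇒ PPPPPP ⇒ ()PPPPP ⇒ ()()PPPP ⇒ ()()()PPP ⇒ ()()()(P)PP ⇒ ()()()(())PP ⇒ ()()()(())()P ⇒ ()()()(())()()

P ⇒ PP   [P ::= P P]
PP ⇒ PPP   [P ::= P P]
PPP ⇒ PPPP   [P ::= P P]
PPPP ⇒ PPPPP   [P ::= P P]
PPPPP ⇒ PPPPPP   [P ::= P P]
PPPPPP ⇒ ()PPPPP   [P ::= ( )]
()PPPPP ⇒ ()()PPPP   [P ::= ( )]
()()PPPP ⇒ ()()()PPP   [P ::= ( )]
()()()PPP ⇒ ()()()(P)PP   [P ::= ( P )]
()()()(P)PP ⇒ ()()()(())PP   [P ::= ( )]
()()()(())PP ⇒ ()()()(())()P   [P ::= ( )]
()()()(())()P ⇒ ()()()(())()()   [P ::= ( )]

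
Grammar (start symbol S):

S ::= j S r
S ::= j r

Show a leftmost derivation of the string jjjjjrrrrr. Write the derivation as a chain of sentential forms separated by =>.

S=>jSr=>jjSrr=>jjjSrrr=>jjjjSrrrr=>jjjjjrrrrr

S => jSr   [S ::= j S r]
jSr => jjSrr   [S ::= j S r]
jjSrr => jjjSrrr   [S ::= j S r]
jjjSrrr => jjjjSrrrr   [S ::= j S r]
jjjjSrrrr => jjjjjrrrrr   [S ::= j r]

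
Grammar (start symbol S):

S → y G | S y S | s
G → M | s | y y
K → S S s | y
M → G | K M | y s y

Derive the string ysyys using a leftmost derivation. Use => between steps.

S => SyS => yGyS => ysyS => ysyyG => ysyys

S => SyS   [S → S y S]
SyS => yGyS   [S → y G]
yGyS => ysyS   [G → s]
ysyS => ysyyG   [S → y G]
ysyyG => ysyys   [G → s]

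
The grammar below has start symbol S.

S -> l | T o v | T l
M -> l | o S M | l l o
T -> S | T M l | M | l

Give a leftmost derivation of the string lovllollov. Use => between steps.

S => Tov => Sov => Tlov => TMllov => SMllov => TovMllov => lovMllov => lovllollov

S => Tov   [S -> T o v]
Tov => Sov   [T -> S]
Sov => Tlov   [S -> T l]
Tlov => TMllov   [T -> T M l]
TMllov => SMllov   [T -> S]
SMllov => TovMllov   [S -> T o v]
TovMllov => lovMllov   [T -> l]
lovMllov => lovllollov   [M -> l l o]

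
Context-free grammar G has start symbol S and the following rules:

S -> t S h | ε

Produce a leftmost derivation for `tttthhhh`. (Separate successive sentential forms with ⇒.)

S ⇒ tSh ⇒ ttShh ⇒ tttShhh ⇒ ttttShhhh ⇒ tttthhhh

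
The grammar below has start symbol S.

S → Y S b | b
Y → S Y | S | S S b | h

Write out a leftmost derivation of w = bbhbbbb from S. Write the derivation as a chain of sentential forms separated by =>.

S => YSb => SYSb => bYSb => bSSb => bYSbSb => bSYSbSb => bbYSbSb => bbhSbSb => bbhbbSb => bbhbbbb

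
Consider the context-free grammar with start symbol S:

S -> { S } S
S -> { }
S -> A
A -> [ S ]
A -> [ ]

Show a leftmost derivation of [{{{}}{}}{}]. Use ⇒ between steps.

S ⇒ A   [S -> A]
A ⇒ [S]   [A -> [ S ]]
[S] ⇒ [{S}S]   [S -> { S } S]
[{S}S] ⇒ [{{S}S}S]   [S -> { S } S]
[{{S}S}S] ⇒ [{{{}}S}S]   [S -> { }]
[{{{}}S}S] ⇒ [{{{}}{}}S]   [S -> { }]
[{{{}}{}}S] ⇒ [{{{}}{}}{}]   [S -> { }]

S ⇒ A ⇒ [S] ⇒ [{S}S] ⇒ [{{S}S}S] ⇒ [{{{}}S}S] ⇒ [{{{}}{}}S] ⇒ [{{{}}{}}{}]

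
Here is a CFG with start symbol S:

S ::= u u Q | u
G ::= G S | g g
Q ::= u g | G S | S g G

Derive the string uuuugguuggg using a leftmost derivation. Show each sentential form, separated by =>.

S => uuQ => uuSgG => uuuuQgG => uuuuGSgG => uuuuGSSgG => uuuuggSSgG => uuuugguSgG => uuuugguugG => uuuugguuggg

S => uuQ   [S ::= u u Q]
uuQ => uuSgG   [Q ::= S g G]
uuSgG => uuuuQgG   [S ::= u u Q]
uuuuQgG => uuuuGSgG   [Q ::= G S]
uuuuGSgG => uuuuGSSgG   [G ::= G S]
uuuuGSSgG => uuuuggSSgG   [G ::= g g]
uuuuggSSgG => uuuugguSgG   [S ::= u]
uuuugguSgG => uuuugguugG   [S ::= u]
uuuugguugG => uuuugguuggg   [G ::= g g]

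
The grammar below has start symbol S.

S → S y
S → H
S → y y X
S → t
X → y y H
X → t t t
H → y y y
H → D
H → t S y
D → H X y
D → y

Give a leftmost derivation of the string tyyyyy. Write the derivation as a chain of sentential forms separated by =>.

S => H => tSy => tSyy => tSyyy => tSyyyy => tHyyyy => tDyyyy => tyyyyy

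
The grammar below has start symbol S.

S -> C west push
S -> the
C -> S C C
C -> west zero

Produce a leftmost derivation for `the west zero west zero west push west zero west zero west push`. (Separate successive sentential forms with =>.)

S => C west push => S C C west push => C west push C C west push => S C C west push C C west push => the C C west push C C west push => the west zero C west push C C west push => the west zero west zero west push C C west push => the west zero west zero west push west zero C west push => the west zero west zero west push west zero west zero west push

S => C west push   [S -> C west push]
C west push => S C C west push   [C -> S C C]
S C C west push => C west push C C west push   [S -> C west push]
C west push C C west push => S C C west push C C west push   [C -> S C C]
S C C west push C C west push => the C C west push C C west push   [S -> the]
the C C west push C C west push => the west zero C west push C C west push   [C -> west zero]
the west zero C west push C C west push => the west zero west zero west push C C west push   [C -> west zero]
the west zero west zero west push C C west push => the west zero west zero west push west zero C west push   [C -> west zero]
the west zero west zero west push west zero C west push => the west zero west zero west push west zero west zero west push   [C -> west zero]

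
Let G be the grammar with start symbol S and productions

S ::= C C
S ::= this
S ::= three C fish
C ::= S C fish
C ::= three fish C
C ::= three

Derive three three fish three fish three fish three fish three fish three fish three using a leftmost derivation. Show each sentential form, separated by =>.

S => C C => three C => three three fish C => three three fish three fish C => three three fish three fish three fish C => three three fish three fish three fish three fish C => three three fish three fish three fish three fish three fish C => three three fish three fish three fish three fish three fish three fish C => three three fish three fish three fish three fish three fish three fish three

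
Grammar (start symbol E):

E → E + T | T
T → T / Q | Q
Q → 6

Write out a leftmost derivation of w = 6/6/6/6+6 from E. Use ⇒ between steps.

E ⇒ E+T   [E → E + T]
E+T ⇒ T+T   [E → T]
T+T ⇒ T/Q+T   [T → T / Q]
T/Q+T ⇒ T/Q/Q+T   [T → T / Q]
T/Q/Q+T ⇒ T/Q/Q/Q+T   [T → T / Q]
T/Q/Q/Q+T ⇒ Q/Q/Q/Q+T   [T → Q]
Q/Q/Q/Q+T ⇒ 6/Q/Q/Q+T   [Q → 6]
6/Q/Q/Q+T ⇒ 6/6/Q/Q+T   [Q → 6]
6/6/Q/Q+T ⇒ 6/6/6/Q+T   [Q → 6]
6/6/6/Q+T ⇒ 6/6/6/6+T   [Q → 6]
6/6/6/6+T ⇒ 6/6/6/6+Q   [T → Q]
6/6/6/6+Q ⇒ 6/6/6/6+6   [Q → 6]

E ⇒ E+T ⇒ T+T ⇒ T/Q+T ⇒ T/Q/Q+T ⇒ T/Q/Q/Q+T ⇒ Q/Q/Q/Q+T ⇒ 6/Q/Q/Q+T ⇒ 6/6/Q/Q+T ⇒ 6/6/6/Q+T ⇒ 6/6/6/6+T ⇒ 6/6/6/6+Q ⇒ 6/6/6/6+6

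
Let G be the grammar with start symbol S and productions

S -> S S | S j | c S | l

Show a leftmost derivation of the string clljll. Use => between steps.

S => SS   [S -> S S]
SS => cSS   [S -> c S]
cSS => cSSS   [S -> S S]
cSSS => cSjSS   [S -> S j]
cSjSS => cSSjSS   [S -> S S]
cSSjSS => clSjSS   [S -> l]
clSjSS => clljSS   [S -> l]
clljSS => clljlS   [S -> l]
clljlS => clljll   [S -> l]

S => SS => cSS => cSSS => cSjSS => cSSjSS => clSjSS => clljSS => clljlS => clljll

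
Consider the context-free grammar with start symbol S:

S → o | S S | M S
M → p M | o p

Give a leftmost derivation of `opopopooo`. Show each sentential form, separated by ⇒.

S ⇒ MS   [S → M S]
MS ⇒ opS   [M → o p]
opS ⇒ opSS   [S → S S]
opSS ⇒ opoS   [S → o]
opoS ⇒ opoSS   [S → S S]
opoSS ⇒ opoSSS   [S → S S]
opoSSS ⇒ opoMSSS   [S → M S]
opoMSSS ⇒ opopMSSS   [M → p M]
opopMSSS ⇒ opopopSSS   [M → o p]
opopopSSS ⇒ opopopoSS   [S → o]
opopopoSS ⇒ opopopooS   [S → o]
opopopooS ⇒ opopopooo   [S → o]

S ⇒ MS ⇒ opS ⇒ opSS ⇒ opoS ⇒ opoSS ⇒ opoSSS ⇒ opoMSSS ⇒ opopMSSS ⇒ opopopSSS ⇒ opopopoSS ⇒ opopopooS ⇒ opopopooo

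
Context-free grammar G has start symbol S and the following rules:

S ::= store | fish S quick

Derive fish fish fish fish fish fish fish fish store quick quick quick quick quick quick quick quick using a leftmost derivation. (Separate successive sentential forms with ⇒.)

S ⇒ fish S quick ⇒ fish fish S quick quick ⇒ fish fish fish S quick quick quick ⇒ fish fish fish fish S quick quick quick quick ⇒ fish fish fish fish fish S quick quick quick quick quick ⇒ fish fish fish fish fish fish S quick quick quick quick quick quick ⇒ fish fish fish fish fish fish fish S quick quick quick quick quick quick quick ⇒ fish fish fish fish fish fish fish fish S quick quick quick quick quick quick quick quick ⇒ fish fish fish fish fish fish fish fish store quick quick quick quick quick quick quick quick

S ⇒ fish S quick   [S ::= fish S quick]
fish S quick ⇒ fish fish S quick quick   [S ::= fish S quick]
fish fish S quick quick ⇒ fish fish fish S quick quick quick   [S ::= fish S quick]
fish fish fish S quick quick quick ⇒ fish fish fish fish S quick quick quick quick   [S ::= fish S quick]
fish fish fish fish S quick quick quick quick ⇒ fish fish fish fish fish S quick quick quick quick quick   [S ::= fish S quick]
fish fish fish fish fish S quick quick quick quick quick ⇒ fish fish fish fish fish fish S quick quick quick quick quick quick   [S ::= fish S quick]
fish fish fish fish fish fish S quick quick quick quick quick quick ⇒ fish fish fish fish fish fish fish S quick quick quick quick quick quick quick   [S ::= fish S quick]
fish fish fish fish fish fish fish S quick quick quick quick quick quick quick ⇒ fish fish fish fish fish fish fish fish S quick quick quick quick quick quick quick quick   [S ::= fish S quick]
fish fish fish fish fish fish fish fish S quick quick quick quick quick quick quick quick ⇒ fish fish fish fish fish fish fish fish store quick quick quick quick quick quick quick quick   [S ::= store]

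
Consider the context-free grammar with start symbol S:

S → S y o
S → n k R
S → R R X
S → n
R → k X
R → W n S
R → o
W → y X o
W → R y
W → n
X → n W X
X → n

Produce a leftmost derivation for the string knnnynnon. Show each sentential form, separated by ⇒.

S ⇒ RRX ⇒ WnSRX ⇒ RynSRX ⇒ kXynSRX ⇒ knWXynSRX ⇒ knnXynSRX ⇒ knnnynSRX ⇒ knnnynnRX ⇒ knnnynnoX ⇒ knnnynnon

S ⇒ RRX   [S → R R X]
RRX ⇒ WnSRX   [R → W n S]
WnSRX ⇒ RynSRX   [W → R y]
RynSRX ⇒ kXynSRX   [R → k X]
kXynSRX ⇒ knWXynSRX   [X → n W X]
knWXynSRX ⇒ knnXynSRX   [W → n]
knnXynSRX ⇒ knnnynSRX   [X → n]
knnnynSRX ⇒ knnnynnRX   [S → n]
knnnynnRX ⇒ knnnynnoX   [R → o]
knnnynnoX ⇒ knnnynnon   [X → n]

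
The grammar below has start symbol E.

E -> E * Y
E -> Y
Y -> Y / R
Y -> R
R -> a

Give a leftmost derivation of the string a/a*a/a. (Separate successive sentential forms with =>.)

E => E*Y => Y*Y => Y/R*Y => R/R*Y => a/R*Y => a/a*Y => a/a*Y/R => a/a*R/R => a/a*a/R => a/a*a/a

E => E*Y   [E -> E * Y]
E*Y => Y*Y   [E -> Y]
Y*Y => Y/R*Y   [Y -> Y / R]
Y/R*Y => R/R*Y   [Y -> R]
R/R*Y => a/R*Y   [R -> a]
a/R*Y => a/a*Y   [R -> a]
a/a*Y => a/a*Y/R   [Y -> Y / R]
a/a*Y/R => a/a*R/R   [Y -> R]
a/a*R/R => a/a*a/R   [R -> a]
a/a*a/R => a/a*a/a   [R -> a]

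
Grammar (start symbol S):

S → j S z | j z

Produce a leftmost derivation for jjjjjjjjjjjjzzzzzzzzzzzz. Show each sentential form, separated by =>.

S => jSz   [S → j S z]
jSz => jjSzz   [S → j S z]
jjSzz => jjjSzzz   [S → j S z]
jjjSzzz => jjjjSzzzz   [S → j S z]
jjjjSzzzz => jjjjjSzzzzz   [S → j S z]
jjjjjSzzzzz => jjjjjjSzzzzzz   [S → j S z]
jjjjjjSzzzzzz => jjjjjjjSzzzzzzz   [S → j S z]
jjjjjjjSzzzzzzz => jjjjjjjjSzzzzzzzz   [S → j S z]
jjjjjjjjSzzzzzzzz => jjjjjjjjjSzzzzzzzzz   [S → j S z]
jjjjjjjjjSzzzzzzzzz => jjjjjjjjjjSzzzzzzzzzz   [S → j S z]
jjjjjjjjjjSzzzzzzzzzz => jjjjjjjjjjjSzzzzzzzzzzz   [S → j S z]
jjjjjjjjjjjSzzzzzzzzzzz => jjjjjjjjjjjjzzzzzzzzzzzz   [S → j z]

S=>jSz=>jjSzz=>jjjSzzz=>jjjjSzzzz=>jjjjjSzzzzz=>jjjjjjSzzzzzz=>jjjjjjjSzzzzzzz=>jjjjjjjjSzzzzzzzz=>jjjjjjjjjSzzzzzzzzz=>jjjjjjjjjjSzzzzzzzzzz=>jjjjjjjjjjjSzzzzzzzzzzz=>jjjjjjjjjjjjzzzzzzzzzzzz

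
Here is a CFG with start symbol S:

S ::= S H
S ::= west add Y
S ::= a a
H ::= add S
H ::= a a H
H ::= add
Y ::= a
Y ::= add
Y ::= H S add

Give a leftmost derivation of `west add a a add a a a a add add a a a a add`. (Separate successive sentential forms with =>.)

S => west add Y => west add H S add => west add a a H S add => west add a a add S S add => west add a a add S H S add => west add a a add S H H S add => west add a a add a a H H S add => west add a a add a a a a H H S add => west add a a add a a a a add H S add => west add a a add a a a a add add S S add => west add a a add a a a a add add a a S add => west add a a add a a a a add add a a a a add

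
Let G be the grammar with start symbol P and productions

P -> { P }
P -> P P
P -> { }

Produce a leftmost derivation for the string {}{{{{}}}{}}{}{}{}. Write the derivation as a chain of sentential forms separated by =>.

P => PP   [P -> P P]
PP => {}P   [P -> { }]
{}P => {}PP   [P -> P P]
{}PP => {}PPP   [P -> P P]
{}PPP => {}PPPP   [P -> P P]
{}PPPP => {}{P}PPP   [P -> { P }]
{}{P}PPP => {}{PP}PPP   [P -> P P]
{}{PP}PPP => {}{{P}P}PPP   [P -> { P }]
{}{{P}P}PPP => {}{{{P}}P}PPP   [P -> { P }]
{}{{{P}}P}PPP => {}{{{{}}}P}PPP   [P -> { }]
{}{{{{}}}P}PPP => {}{{{{}}}{}}PPP   [P -> { }]
{}{{{{}}}{}}PPP => {}{{{{}}}{}}{}PP   [P -> { }]
{}{{{{}}}{}}{}PP => {}{{{{}}}{}}{}{}P   [P -> { }]
{}{{{{}}}{}}{}{}P => {}{{{{}}}{}}{}{}{}   [P -> { }]

P=>PP=>{}P=>{}PP=>{}PPP=>{}PPPP=>{}{P}PPP=>{}{PP}PPP=>{}{{P}P}PPP=>{}{{{P}}P}PPP=>{}{{{{}}}P}PPP=>{}{{{{}}}{}}PPP=>{}{{{{}}}{}}{}PP=>{}{{{{}}}{}}{}{}P=>{}{{{{}}}{}}{}{}{}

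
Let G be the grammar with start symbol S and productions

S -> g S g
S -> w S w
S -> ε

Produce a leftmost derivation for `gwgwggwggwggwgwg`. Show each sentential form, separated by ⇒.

S⇒gSg⇒gwSwg⇒gwgSgwg⇒gwgwSwgwg⇒gwgwgSgwgwg⇒gwgwggSggwgwg⇒gwgwggwSwggwgwg⇒gwgwggwgSgwggwgwg⇒gwgwggwggwggwgwg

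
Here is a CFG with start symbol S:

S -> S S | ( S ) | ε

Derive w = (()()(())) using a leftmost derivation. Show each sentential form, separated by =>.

S => (S) => (SS) => ((S)S) => (()S) => (()SS) => (()(S)S) => (()()S) => (()()(S)) => (()()((S))) => (()()(()))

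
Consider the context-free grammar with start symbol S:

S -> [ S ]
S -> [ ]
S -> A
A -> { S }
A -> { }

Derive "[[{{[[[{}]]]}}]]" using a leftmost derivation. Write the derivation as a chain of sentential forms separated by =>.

S => [S]   [S -> [ S ]]
[S] => [[S]]   [S -> [ S ]]
[[S]] => [[A]]   [S -> A]
[[A]] => [[{S}]]   [A -> { S }]
[[{S}]] => [[{A}]]   [S -> A]
[[{A}]] => [[{{S}}]]   [A -> { S }]
[[{{S}}]] => [[{{[S]}}]]   [S -> [ S ]]
[[{{[S]}}]] => [[{{[[S]]}}]]   [S -> [ S ]]
[[{{[[S]]}}]] => [[{{[[[S]]]}}]]   [S -> [ S ]]
[[{{[[[S]]]}}]] => [[{{[[[A]]]}}]]   [S -> A]
[[{{[[[A]]]}}]] => [[{{[[[{}]]]}}]]   [A -> { }]

S=>[S]=>[[S]]=>[[A]]=>[[{S}]]=>[[{A}]]=>[[{{S}}]]=>[[{{[S]}}]]=>[[{{[[S]]}}]]=>[[{{[[[S]]]}}]]=>[[{{[[[A]]]}}]]=>[[{{[[[{}]]]}}]]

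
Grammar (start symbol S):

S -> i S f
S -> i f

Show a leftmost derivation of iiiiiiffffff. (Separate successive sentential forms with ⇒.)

S ⇒ iSf ⇒ iiSff ⇒ iiiSfff ⇒ iiiiSffff ⇒ iiiiiSfffff ⇒ iiiiiiffffff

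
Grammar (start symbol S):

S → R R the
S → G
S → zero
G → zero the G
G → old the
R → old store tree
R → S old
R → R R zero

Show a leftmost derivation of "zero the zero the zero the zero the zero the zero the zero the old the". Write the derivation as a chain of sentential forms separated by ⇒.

S ⇒ G ⇒ zero the G ⇒ zero the zero the G ⇒ zero the zero the zero the G ⇒ zero the zero the zero the zero the G ⇒ zero the zero the zero the zero the zero the G ⇒ zero the zero the zero the zero the zero the zero the G ⇒ zero the zero the zero the zero the zero the zero the zero the G ⇒ zero the zero the zero the zero the zero the zero the zero the old the

S ⇒ G   [S → G]
G ⇒ zero the G   [G → zero the G]
zero the G ⇒ zero the zero the G   [G → zero the G]
zero the zero the G ⇒ zero the zero the zero the G   [G → zero the G]
zero the zero the zero the G ⇒ zero the zero the zero the zero the G   [G → zero the G]
zero the zero the zero the zero the G ⇒ zero the zero the zero the zero the zero the G   [G → zero the G]
zero the zero the zero the zero the zero the G ⇒ zero the zero the zero the zero the zero the zero the G   [G → zero the G]
zero the zero the zero the zero the zero the zero the G ⇒ zero the zero the zero the zero the zero the zero the zero the G   [G → zero the G]
zero the zero the zero the zero the zero the zero the zero the G ⇒ zero the zero the zero the zero the zero the zero the zero the old the   [G → old the]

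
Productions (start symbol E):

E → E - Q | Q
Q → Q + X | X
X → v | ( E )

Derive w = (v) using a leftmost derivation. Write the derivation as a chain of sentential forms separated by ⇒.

E ⇒ Q   [E → Q]
Q ⇒ X   [Q → X]
X ⇒ (E)   [X → ( E )]
(E) ⇒ (Q)   [E → Q]
(Q) ⇒ (X)   [Q → X]
(X) ⇒ (v)   [X → v]

E⇒Q⇒X⇒(E)⇒(Q)⇒(X)⇒(v)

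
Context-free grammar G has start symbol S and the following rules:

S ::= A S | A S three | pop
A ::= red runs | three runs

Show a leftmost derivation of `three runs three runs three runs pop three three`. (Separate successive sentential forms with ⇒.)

S ⇒ A S three ⇒ three runs S three ⇒ three runs A S three three ⇒ three runs three runs S three three ⇒ three runs three runs A S three three ⇒ three runs three runs three runs S three three ⇒ three runs three runs three runs pop three three

S ⇒ A S three   [S ::= A S three]
A S three ⇒ three runs S three   [A ::= three runs]
three runs S three ⇒ three runs A S three three   [S ::= A S three]
three runs A S three three ⇒ three runs three runs S three three   [A ::= three runs]
three runs three runs S three three ⇒ three runs three runs A S three three   [S ::= A S]
three runs three runs A S three three ⇒ three runs three runs three runs S three three   [A ::= three runs]
three runs three runs three runs S three three ⇒ three runs three runs three runs pop three three   [S ::= pop]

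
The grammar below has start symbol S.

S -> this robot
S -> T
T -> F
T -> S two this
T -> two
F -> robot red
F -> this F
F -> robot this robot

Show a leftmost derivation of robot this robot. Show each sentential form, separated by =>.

S => T => F => robot this robot

S => T   [S -> T]
T => F   [T -> F]
F => robot this robot   [F -> robot this robot]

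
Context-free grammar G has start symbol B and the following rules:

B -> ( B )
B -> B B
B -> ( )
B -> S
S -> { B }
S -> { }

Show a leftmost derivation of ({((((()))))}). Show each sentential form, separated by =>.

B=>(B)=>(S)=>({B})=>({(B)})=>({((B))})=>({(((B)))})=>({((((B))))})=>({((((()))))})

B => (B)   [B -> ( B )]
(B) => (S)   [B -> S]
(S) => ({B})   [S -> { B }]
({B}) => ({(B)})   [B -> ( B )]
({(B)}) => ({((B))})   [B -> ( B )]
({((B))}) => ({(((B)))})   [B -> ( B )]
({(((B)))}) => ({((((B))))})   [B -> ( B )]
({((((B))))}) => ({((((()))))})   [B -> ( )]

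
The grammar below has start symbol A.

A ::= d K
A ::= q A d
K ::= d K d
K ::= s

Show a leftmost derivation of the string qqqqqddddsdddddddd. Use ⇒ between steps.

A ⇒ qAd   [A ::= q A d]
qAd ⇒ qqAdd   [A ::= q A d]
qqAdd ⇒ qqqAddd   [A ::= q A d]
qqqAddd ⇒ qqqqAdddd   [A ::= q A d]
qqqqAdddd ⇒ qqqqqAddddd   [A ::= q A d]
qqqqqAddddd ⇒ qqqqqdKddddd   [A ::= d K]
qqqqqdKddddd ⇒ qqqqqddKdddddd   [K ::= d K d]
qqqqqddKdddddd ⇒ qqqqqdddKddddddd   [K ::= d K d]
qqqqqdddKddddddd ⇒ qqqqqddddKdddddddd   [K ::= d K d]
qqqqqddddKdddddddd ⇒ qqqqqddddsdddddddd   [K ::= s]

A ⇒ qAd ⇒ qqAdd ⇒ qqqAddd ⇒ qqqqAdddd ⇒ qqqqqAddddd ⇒ qqqqqdKddddd ⇒ qqqqqddKdddddd ⇒ qqqqqdddKddddddd ⇒ qqqqqddddKdddddddd ⇒ qqqqqddddsdddddddd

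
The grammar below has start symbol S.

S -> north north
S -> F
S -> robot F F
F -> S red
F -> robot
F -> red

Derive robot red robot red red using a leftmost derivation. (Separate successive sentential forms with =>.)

S => robot F F => robot red F => robot red S red => robot red F red => robot red S red red => robot red F red red => robot red robot red red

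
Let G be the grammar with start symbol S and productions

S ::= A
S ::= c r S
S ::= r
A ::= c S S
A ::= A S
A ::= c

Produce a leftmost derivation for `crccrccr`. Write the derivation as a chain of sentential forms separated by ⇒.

S⇒crS⇒crA⇒crAS⇒crcSSS⇒crcASS⇒crccSSSS⇒crccrSSS⇒crccrASS⇒crccrcSS⇒crccrcAS⇒crccrccS⇒crccrccr

S ⇒ crS   [S ::= c r S]
crS ⇒ crA   [S ::= A]
crA ⇒ crAS   [A ::= A S]
crAS ⇒ crcSSS   [A ::= c S S]
crcSSS ⇒ crcASS   [S ::= A]
crcASS ⇒ crccSSSS   [A ::= c S S]
crccSSSS ⇒ crccrSSS   [S ::= r]
crccrSSS ⇒ crccrASS   [S ::= A]
crccrASS ⇒ crccrcSS   [A ::= c]
crccrcSS ⇒ crccrcAS   [S ::= A]
crccrcAS ⇒ crccrccS   [A ::= c]
crccrccS ⇒ crccrccr   [S ::= r]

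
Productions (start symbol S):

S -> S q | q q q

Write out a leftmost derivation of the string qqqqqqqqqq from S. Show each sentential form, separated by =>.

S => Sq   [S -> S q]
Sq => Sqq   [S -> S q]
Sqq => Sqqq   [S -> S q]
Sqqq => Sqqqq   [S -> S q]
Sqqqq => Sqqqqq   [S -> S q]
Sqqqqq => Sqqqqqq   [S -> S q]
Sqqqqqq => Sqqqqqqq   [S -> S q]
Sqqqqqqq => qqqqqqqqqq   [S -> q q q]

S => Sq => Sqq => Sqqq => Sqqqq => Sqqqqq => Sqqqqqq => Sqqqqqqq => qqqqqqqqqq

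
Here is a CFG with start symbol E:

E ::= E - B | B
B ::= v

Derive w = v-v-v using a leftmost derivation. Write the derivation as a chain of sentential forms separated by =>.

E => E-B => E-B-B => B-B-B => v-B-B => v-v-B => v-v-v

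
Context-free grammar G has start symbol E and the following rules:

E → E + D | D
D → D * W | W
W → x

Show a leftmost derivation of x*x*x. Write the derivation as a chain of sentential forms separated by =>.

E => D => D*W => D*W*W => W*W*W => x*W*W => x*x*W => x*x*x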